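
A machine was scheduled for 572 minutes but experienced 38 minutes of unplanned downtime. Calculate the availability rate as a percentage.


Formula: Availability = (Planned Time - Downtime) / Planned Time * 100
Uptime = 572 - 38 = 534 min
Availability = 534 / 572 * 100 = 93.4%

93.4%


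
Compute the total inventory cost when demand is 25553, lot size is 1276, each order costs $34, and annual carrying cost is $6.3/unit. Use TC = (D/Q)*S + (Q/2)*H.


TC = 25553/1276 * 34 + 1276/2 * 6.3

$4700.28


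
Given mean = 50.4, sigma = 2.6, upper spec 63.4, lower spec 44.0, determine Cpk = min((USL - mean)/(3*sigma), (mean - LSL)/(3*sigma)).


Cpu = (63.4 - 50.4) / (3 * 2.6) = 1.67
Cpl = (50.4 - 44.0) / (3 * 2.6) = 0.82
Cpk = min(1.67, 0.82) = 0.82

0.82


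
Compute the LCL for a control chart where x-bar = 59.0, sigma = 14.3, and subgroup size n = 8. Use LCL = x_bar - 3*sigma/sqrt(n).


LCL = 59.0 - 3 * 14.3 / sqrt(8)

43.83


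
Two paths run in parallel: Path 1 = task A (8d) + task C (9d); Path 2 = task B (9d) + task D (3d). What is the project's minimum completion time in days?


Path 1 = 8 + 9 = 17 days
Path 2 = 9 + 3 = 12 days
Duration = max(17, 12) = 17 days

17 days


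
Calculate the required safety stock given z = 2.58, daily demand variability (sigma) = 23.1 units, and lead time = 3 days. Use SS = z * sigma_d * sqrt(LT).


Formula: SS = z * sigma_d * sqrt(LT)
sqrt(LT) = sqrt(3) = 1.7321
SS = 2.58 * 23.1 * 1.7321
SS = 103.2 units

103.2 units


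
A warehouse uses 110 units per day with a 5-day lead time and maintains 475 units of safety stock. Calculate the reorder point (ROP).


Formula: ROP = (Daily Demand * Lead Time) + Safety Stock
Demand during lead time = 110 * 5 = 550 units
ROP = 550 + 475 = 1025 units

1025 units


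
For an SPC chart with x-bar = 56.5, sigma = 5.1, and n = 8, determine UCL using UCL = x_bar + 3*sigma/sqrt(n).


UCL = 56.5 + 3 * 5.1 / sqrt(8)

61.91


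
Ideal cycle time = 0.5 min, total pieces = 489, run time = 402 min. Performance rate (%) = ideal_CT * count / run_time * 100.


Formula: Performance = (Ideal CT * Total Count) / Run Time * 100
Ideal output time = 0.5 * 489 = 244.5 min
Performance = 244.5 / 402 * 100 = 60.8%

60.8%


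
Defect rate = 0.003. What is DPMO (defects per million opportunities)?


DPMO = defect_rate * 1000000 = 0.003 * 1000000

3000


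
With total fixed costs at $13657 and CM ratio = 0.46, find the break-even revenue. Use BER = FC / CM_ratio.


Formula: BER = Fixed Costs / Contribution Margin Ratio
BER = $13657 / 0.46
BER = $29689.13 (to the nearest cent)

$29689.13


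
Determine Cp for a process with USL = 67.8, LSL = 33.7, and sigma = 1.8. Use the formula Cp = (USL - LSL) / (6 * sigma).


Cp = (67.8 - 33.7) / (6 * 1.8)

3.16


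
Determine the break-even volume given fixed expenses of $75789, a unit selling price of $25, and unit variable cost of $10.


Formula: BEQ = Fixed Costs / (Price - Variable Cost)
Contribution margin = $25 - $10 = $15/unit
BEQ = ceil($75789 / $15/unit) = ceil(5052.6) = 5053 units

5053 units


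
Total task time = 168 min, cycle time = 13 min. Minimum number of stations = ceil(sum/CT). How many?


Formula: N_min = ceil(Sum of Task Times / Cycle Time)
N_min = ceil(168 min / 13 min) = ceil(12.9231)
N_min = 13 stations

13


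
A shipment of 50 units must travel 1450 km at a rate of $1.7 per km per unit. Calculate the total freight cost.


TC = dist * cost * units = 1450 * 1.7 * 50 = $123250.00

$123250.00


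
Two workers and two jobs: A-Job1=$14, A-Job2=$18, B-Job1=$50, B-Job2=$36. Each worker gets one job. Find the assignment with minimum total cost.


Option 1: A->1 + B->2 = $14 + $36 = $50
Option 2: A->2 + B->1 = $18 + $50 = $68
Min cost = min($50, $68) = $50

$50


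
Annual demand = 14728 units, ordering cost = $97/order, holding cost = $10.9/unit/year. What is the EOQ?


Formula: EOQ = sqrt(2 * D * S / H)
Numerator: 2 * 14728 * 97 = 2857232
2DS/H = 2857232 / 10.9 = 262131.4
EOQ = sqrt(262131.4) = 512.0 units

512.0 units


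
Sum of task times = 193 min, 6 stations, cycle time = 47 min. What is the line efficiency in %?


Formula: Efficiency = Sum of Task Times / (N_stations * CT) * 100
Total station capacity = 6 stations * 47 min = 282 min
Efficiency = 193 / 282 * 100 = 68.4%

68.4%


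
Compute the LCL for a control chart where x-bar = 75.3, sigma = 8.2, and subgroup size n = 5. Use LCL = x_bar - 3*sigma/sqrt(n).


LCL = 75.3 - 3 * 8.2 / sqrt(5)

64.3


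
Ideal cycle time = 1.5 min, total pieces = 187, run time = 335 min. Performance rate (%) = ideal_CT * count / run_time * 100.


Formula: Performance = (Ideal CT * Total Count) / Run Time * 100
Ideal output time = 1.5 * 187 = 280.5 min
Performance = 280.5 / 335 * 100 = 83.7%

83.7%


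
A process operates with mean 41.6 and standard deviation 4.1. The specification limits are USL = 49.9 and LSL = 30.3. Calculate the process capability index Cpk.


Cpu = (49.9 - 41.6) / (3 * 4.1) = 0.67
Cpl = (41.6 - 30.3) / (3 * 4.1) = 0.92
Cpk = min(0.67, 0.92) = 0.67

0.67


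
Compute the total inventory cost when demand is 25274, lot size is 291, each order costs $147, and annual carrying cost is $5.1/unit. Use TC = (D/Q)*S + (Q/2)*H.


TC = 25274/291 * 147 + 291/2 * 5.1

$13509.33


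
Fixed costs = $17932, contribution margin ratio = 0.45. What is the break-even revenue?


Formula: BER = Fixed Costs / Contribution Margin Ratio
BER = $17932 / 0.45
BER = $39848.89 (to the nearest cent)

$39848.89


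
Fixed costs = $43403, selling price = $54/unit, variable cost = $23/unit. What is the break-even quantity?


Formula: BEQ = Fixed Costs / (Price - Variable Cost)
Contribution margin = $54 - $23 = $31/unit
BEQ = ceil($43403 / $31/unit) = ceil(1400.1) = 1401 units

1401 units


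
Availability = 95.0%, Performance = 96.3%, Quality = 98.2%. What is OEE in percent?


Formula: OEE = Availability * Performance * Quality / 10000
A * P = 95.0% * 96.3% / 100 = 91.49%
OEE = 91.49% * 98.2% / 100 = 89.8%

89.8%


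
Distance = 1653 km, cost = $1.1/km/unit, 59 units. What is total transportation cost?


TC = dist * cost * units = 1653 * 1.1 * 59 = $107279.70

$107279.70


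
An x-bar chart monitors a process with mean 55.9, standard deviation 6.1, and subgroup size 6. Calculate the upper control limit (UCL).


UCL = 55.9 + 3 * 6.1 / sqrt(6)

63.37


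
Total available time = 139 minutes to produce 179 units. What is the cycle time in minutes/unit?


Formula: CT = Available Time / Number of Units
CT = 139 min / 179 units
CT = 0.78 min/unit

0.78 min/unit


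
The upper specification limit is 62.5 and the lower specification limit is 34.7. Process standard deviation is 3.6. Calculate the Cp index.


Cp = (62.5 - 34.7) / (6 * 3.6)

1.29


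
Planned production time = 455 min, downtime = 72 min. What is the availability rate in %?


Formula: Availability = (Planned Time - Downtime) / Planned Time * 100
Uptime = 455 - 72 = 383 min
Availability = 383 / 455 * 100 = 84.2%

84.2%


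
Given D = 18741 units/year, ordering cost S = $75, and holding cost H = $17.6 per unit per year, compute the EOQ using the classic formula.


Formula: EOQ = sqrt(2 * D * S / H)
Numerator: 2 * 18741 * 75 = 2811150
2DS/H = 2811150 / 17.6 = 159724.4
EOQ = sqrt(159724.4) = 399.7 units

399.7 units


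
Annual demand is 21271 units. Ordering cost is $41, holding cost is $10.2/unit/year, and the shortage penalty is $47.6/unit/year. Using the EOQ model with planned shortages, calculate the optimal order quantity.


Formula: EOQ* = sqrt(2DS/H) * sqrt((H+P)/P)
Base EOQ = sqrt(2*21271*41/10.2) = 413.52 units
Correction = sqrt((10.2+47.6)/47.6) = 1.10195
EOQ* = 413.52 * 1.10195 = 455.7 units

455.7 units


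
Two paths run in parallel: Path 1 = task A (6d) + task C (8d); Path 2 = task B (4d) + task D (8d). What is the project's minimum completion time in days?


Path 1 = 6 + 8 = 14 days
Path 2 = 4 + 8 = 12 days
Duration = max(14, 12) = 14 days

14 days


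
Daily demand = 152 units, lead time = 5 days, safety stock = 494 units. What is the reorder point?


Formula: ROP = (Daily Demand * Lead Time) + Safety Stock
Demand during lead time = 152 * 5 = 760 units
ROP = 760 + 494 = 1254 units

1254 units


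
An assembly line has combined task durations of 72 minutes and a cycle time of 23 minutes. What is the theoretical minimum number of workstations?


Formula: N_min = ceil(Sum of Task Times / Cycle Time)
N_min = ceil(72 min / 23 min) = ceil(3.1304)
N_min = 4 stations

4


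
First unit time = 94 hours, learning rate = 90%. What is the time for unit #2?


Formula: T_n = T_1 * (learning_rate)^(log2(n)) where learning_rate = rate/100
Doublings = log2(2) = 1
T_n = 94 * 0.9^1
T_n = 94 * 0.9 = 84.6 hours

84.6 hours


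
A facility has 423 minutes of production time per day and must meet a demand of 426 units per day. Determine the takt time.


Formula: Takt Time = Available Production Time / Customer Demand
Takt = 423 min/day / 426 units/day
Takt = 0.99 min/unit

0.99 min/unit


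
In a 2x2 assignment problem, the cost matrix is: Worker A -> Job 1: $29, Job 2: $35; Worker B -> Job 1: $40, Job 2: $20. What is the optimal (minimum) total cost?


Option 1: A->1 + B->2 = $29 + $20 = $49
Option 2: A->2 + B->1 = $35 + $40 = $75
Min cost = min($49, $75) = $49

$49


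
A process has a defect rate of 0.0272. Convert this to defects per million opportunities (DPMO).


DPMO = defect_rate * 1000000 = 0.0272 * 1000000

27200


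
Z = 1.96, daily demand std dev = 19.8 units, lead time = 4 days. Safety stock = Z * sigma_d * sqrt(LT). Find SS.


Formula: SS = z * sigma_d * sqrt(LT)
sqrt(LT) = sqrt(4) = 2.0
SS = 1.96 * 19.8 * 2.0
SS = 77.6 units

77.6 units


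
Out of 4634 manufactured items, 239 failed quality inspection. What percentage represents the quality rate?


Formula: Quality Rate = Good Pieces / Total Pieces * 100
Good pieces = 4634 - 239 = 4395
QR = 4395 / 4634 * 100 = 94.8%

94.8%


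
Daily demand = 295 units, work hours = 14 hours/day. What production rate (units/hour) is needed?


Formula: Production Rate = Daily Demand / Available Hours
Rate = 295 units/day / 14 hours/day
Rate = 21.1 units/hour

21.1 units/hour


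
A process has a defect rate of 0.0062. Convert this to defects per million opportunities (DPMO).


DPMO = defect_rate * 1000000 = 0.0062 * 1000000

6200


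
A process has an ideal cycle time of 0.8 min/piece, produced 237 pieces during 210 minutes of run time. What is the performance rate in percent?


Formula: Performance = (Ideal CT * Total Count) / Run Time * 100
Ideal output time = 0.8 * 237 = 189.6 min
Performance = 189.6 / 210 * 100 = 90.3%

90.3%


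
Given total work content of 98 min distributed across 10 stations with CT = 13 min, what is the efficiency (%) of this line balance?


Formula: Efficiency = Sum of Task Times / (N_stations * CT) * 100
Total station capacity = 10 stations * 13 min = 130 min
Efficiency = 98 / 130 * 100 = 75.4%

75.4%


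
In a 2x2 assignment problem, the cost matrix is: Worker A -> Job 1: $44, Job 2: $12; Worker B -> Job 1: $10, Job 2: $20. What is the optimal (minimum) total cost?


Option 1: A->1 + B->2 = $44 + $20 = $64
Option 2: A->2 + B->1 = $12 + $10 = $22
Min cost = min($64, $22) = $22

$22


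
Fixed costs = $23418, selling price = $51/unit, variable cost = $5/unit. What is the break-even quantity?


Formula: BEQ = Fixed Costs / (Price - Variable Cost)
Contribution margin = $51 - $5 = $46/unit
BEQ = ceil($23418 / $46/unit) = ceil(509.09) = 510 units

510 units


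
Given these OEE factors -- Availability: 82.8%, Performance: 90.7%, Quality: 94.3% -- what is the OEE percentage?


Formula: OEE = Availability * Performance * Quality / 10000
A * P = 82.8% * 90.7% / 100 = 75.1%
OEE = 75.1% * 94.3% / 100 = 70.8%

70.8%


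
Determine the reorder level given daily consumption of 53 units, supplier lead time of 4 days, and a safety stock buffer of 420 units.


Formula: ROP = (Daily Demand * Lead Time) + Safety Stock
Demand during lead time = 53 * 4 = 212 units
ROP = 212 + 420 = 632 units

632 units


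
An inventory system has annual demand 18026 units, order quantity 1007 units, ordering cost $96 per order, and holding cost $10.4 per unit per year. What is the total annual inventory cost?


TC = 18026/1007 * 96 + 1007/2 * 10.4

$6954.87


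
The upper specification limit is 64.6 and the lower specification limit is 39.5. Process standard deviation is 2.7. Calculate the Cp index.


Cp = (64.6 - 39.5) / (6 * 2.7)

1.55


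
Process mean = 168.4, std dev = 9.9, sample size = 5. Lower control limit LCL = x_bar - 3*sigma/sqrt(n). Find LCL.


LCL = 168.4 - 3 * 9.9 / sqrt(5)

155.12


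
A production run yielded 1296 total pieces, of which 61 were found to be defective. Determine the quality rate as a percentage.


Formula: Quality Rate = Good Pieces / Total Pieces * 100
Good pieces = 1296 - 61 = 1235
QR = 1235 / 1296 * 100 = 95.3%

95.3%


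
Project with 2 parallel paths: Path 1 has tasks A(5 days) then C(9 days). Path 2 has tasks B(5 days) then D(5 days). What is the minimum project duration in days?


Path 1 = 5 + 9 = 14 days
Path 2 = 5 + 5 = 10 days
Duration = max(14, 10) = 14 days

14 days


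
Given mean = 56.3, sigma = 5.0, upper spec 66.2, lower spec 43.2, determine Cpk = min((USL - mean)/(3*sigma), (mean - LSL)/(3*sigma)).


Cpu = (66.2 - 56.3) / (3 * 5.0) = 0.66
Cpl = (56.3 - 43.2) / (3 * 5.0) = 0.87
Cpk = min(0.66, 0.87) = 0.66

0.66


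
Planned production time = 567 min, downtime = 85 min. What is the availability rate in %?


Formula: Availability = (Planned Time - Downtime) / Planned Time * 100
Uptime = 567 - 85 = 482 min
Availability = 482 / 567 * 100 = 85.0%

85.0%


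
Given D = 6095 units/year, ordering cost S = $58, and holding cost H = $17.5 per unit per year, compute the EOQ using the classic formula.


Formula: EOQ = sqrt(2 * D * S / H)
Numerator: 2 * 6095 * 58 = 707020
2DS/H = 707020 / 17.5 = 40401.1
EOQ = sqrt(40401.1) = 201.0 units

201.0 units


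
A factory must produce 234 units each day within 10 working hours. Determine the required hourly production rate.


Formula: Production Rate = Daily Demand / Available Hours
Rate = 234 units/day / 10 hours/day
Rate = 23.4 units/hour

23.4 units/hour


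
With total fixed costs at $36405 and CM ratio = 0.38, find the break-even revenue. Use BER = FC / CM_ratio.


Formula: BER = Fixed Costs / Contribution Margin Ratio
BER = $36405 / 0.38
BER = $95802.63 (to the nearest cent)

$95802.63


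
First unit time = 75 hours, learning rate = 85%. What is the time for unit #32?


Formula: T_n = T_1 * (learning_rate)^(log2(n)) where learning_rate = rate/100
Doublings = log2(32) = 5
T_n = 75 * 0.85^5
T_n = 75 * 0.4437 = 33.3 hours

33.3 hours


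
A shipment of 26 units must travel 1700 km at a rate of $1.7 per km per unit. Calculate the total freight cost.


TC = dist * cost * units = 1700 * 1.7 * 26 = $75140.00

$75140.00


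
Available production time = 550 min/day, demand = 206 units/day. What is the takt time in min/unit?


Formula: Takt Time = Available Production Time / Customer Demand
Takt = 550 min/day / 206 units/day
Takt = 2.67 min/unit

2.67 min/unit


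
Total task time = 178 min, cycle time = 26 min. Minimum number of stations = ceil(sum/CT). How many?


Formula: N_min = ceil(Sum of Task Times / Cycle Time)
N_min = ceil(178 min / 26 min) = ceil(6.8462)
N_min = 7 stations

7


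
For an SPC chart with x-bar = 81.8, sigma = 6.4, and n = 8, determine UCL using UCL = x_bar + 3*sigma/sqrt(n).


UCL = 81.8 + 3 * 6.4 / sqrt(8)

88.59


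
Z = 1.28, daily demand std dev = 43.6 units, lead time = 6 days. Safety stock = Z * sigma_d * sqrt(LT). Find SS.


Formula: SS = z * sigma_d * sqrt(LT)
sqrt(LT) = sqrt(6) = 2.4495
SS = 1.28 * 43.6 * 2.4495
SS = 136.7 units

136.7 units


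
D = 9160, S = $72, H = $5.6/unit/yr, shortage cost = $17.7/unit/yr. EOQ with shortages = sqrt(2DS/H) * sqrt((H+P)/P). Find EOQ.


Formula: EOQ* = sqrt(2DS/H) * sqrt((H+P)/P)
Base EOQ = sqrt(2*9160*72/5.6) = 485.33 units
Correction = sqrt((5.6+17.7)/17.7) = 1.14734
EOQ* = 485.33 * 1.14734 = 556.8 units

556.8 units


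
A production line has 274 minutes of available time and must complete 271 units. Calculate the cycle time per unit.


Formula: CT = Available Time / Number of Units
CT = 274 min / 271 units
CT = 1.01 min/unit

1.01 min/unit


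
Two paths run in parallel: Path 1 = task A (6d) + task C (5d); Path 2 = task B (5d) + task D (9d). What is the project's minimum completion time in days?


Path 1 = 6 + 5 = 11 days
Path 2 = 5 + 9 = 14 days
Duration = max(11, 14) = 14 days

14 days


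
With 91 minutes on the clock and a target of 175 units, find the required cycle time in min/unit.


Formula: CT = Available Time / Number of Units
CT = 91 min / 175 units
CT = 0.52 min/unit

0.52 min/unit


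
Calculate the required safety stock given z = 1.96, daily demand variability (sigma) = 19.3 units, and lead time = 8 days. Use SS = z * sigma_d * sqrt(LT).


Formula: SS = z * sigma_d * sqrt(LT)
sqrt(LT) = sqrt(8) = 2.8284
SS = 1.96 * 19.3 * 2.8284
SS = 107.0 units

107.0 units


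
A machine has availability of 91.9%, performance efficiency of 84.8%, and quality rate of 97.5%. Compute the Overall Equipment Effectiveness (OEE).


Formula: OEE = Availability * Performance * Quality / 10000
A * P = 91.9% * 84.8% / 100 = 77.93%
OEE = 77.93% * 97.5% / 100 = 76.0%

76.0%


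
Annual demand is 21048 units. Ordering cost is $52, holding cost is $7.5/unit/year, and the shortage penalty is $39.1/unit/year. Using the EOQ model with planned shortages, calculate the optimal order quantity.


Formula: EOQ* = sqrt(2DS/H) * sqrt((H+P)/P)
Base EOQ = sqrt(2*21048*52/7.5) = 540.25 units
Correction = sqrt((7.5+39.1)/39.1) = 1.0917
EOQ* = 540.25 * 1.0917 = 589.8 units

589.8 units


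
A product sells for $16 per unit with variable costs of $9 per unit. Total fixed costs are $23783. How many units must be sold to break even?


Formula: BEQ = Fixed Costs / (Price - Variable Cost)
Contribution margin = $16 - $9 = $7/unit
BEQ = ceil($23783 / $7/unit) = ceil(3397.57) = 3398 units

3398 units


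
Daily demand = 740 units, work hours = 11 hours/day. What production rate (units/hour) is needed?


Formula: Production Rate = Daily Demand / Available Hours
Rate = 740 units/day / 11 hours/day
Rate = 67.3 units/hour

67.3 units/hour


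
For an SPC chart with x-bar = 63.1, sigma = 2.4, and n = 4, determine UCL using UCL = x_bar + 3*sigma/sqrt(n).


UCL = 63.1 + 3 * 2.4 / sqrt(4)

66.7


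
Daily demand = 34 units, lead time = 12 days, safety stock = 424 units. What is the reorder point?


Formula: ROP = (Daily Demand * Lead Time) + Safety Stock
Demand during lead time = 34 * 12 = 408 units
ROP = 408 + 424 = 832 units

832 units


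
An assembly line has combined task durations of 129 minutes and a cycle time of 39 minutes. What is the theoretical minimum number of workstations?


Formula: N_min = ceil(Sum of Task Times / Cycle Time)
N_min = ceil(129 min / 39 min) = ceil(3.3077)
N_min = 4 stations

4


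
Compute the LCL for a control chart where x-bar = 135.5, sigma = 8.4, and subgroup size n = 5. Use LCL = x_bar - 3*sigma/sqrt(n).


LCL = 135.5 - 3 * 8.4 / sqrt(5)

124.23


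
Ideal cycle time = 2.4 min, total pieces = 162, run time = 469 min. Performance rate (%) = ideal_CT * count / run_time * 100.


Formula: Performance = (Ideal CT * Total Count) / Run Time * 100
Ideal output time = 2.4 * 162 = 388.8 min
Performance = 388.8 / 469 * 100 = 82.9%

82.9%


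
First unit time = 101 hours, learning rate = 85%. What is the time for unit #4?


Formula: T_n = T_1 * (learning_rate)^(log2(n)) where learning_rate = rate/100
Doublings = log2(4) = 2
T_n = 101 * 0.85^2
T_n = 101 * 0.7225 = 73.0 hours

73.0 hours


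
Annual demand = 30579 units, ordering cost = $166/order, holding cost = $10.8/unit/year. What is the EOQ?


Formula: EOQ = sqrt(2 * D * S / H)
Numerator: 2 * 30579 * 166 = 10152228
2DS/H = 10152228 / 10.8 = 940021.1
EOQ = sqrt(940021.1) = 969.5 units

969.5 units


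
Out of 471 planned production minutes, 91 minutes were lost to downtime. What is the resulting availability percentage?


Formula: Availability = (Planned Time - Downtime) / Planned Time * 100
Uptime = 471 - 91 = 380 min
Availability = 380 / 471 * 100 = 80.7%

80.7%


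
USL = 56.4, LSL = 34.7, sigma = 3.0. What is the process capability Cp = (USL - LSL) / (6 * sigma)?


Cp = (56.4 - 34.7) / (6 * 3.0)

1.21


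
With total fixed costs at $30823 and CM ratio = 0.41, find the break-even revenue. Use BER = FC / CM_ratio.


Formula: BER = Fixed Costs / Contribution Margin Ratio
BER = $30823 / 0.41
BER = $75178.05 (to the nearest cent)

$75178.05


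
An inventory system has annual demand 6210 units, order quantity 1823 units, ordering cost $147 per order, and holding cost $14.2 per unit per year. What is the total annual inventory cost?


TC = 6210/1823 * 147 + 1823/2 * 14.2

$13444.05


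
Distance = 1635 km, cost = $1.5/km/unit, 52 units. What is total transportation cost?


TC = dist * cost * units = 1635 * 1.5 * 52 = $127530.00

$127530.00


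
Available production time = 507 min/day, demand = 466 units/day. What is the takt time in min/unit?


Formula: Takt Time = Available Production Time / Customer Demand
Takt = 507 min/day / 466 units/day
Takt = 1.09 min/unit

1.09 min/unit


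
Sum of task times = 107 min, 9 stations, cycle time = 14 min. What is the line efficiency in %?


Formula: Efficiency = Sum of Task Times / (N_stations * CT) * 100
Total station capacity = 9 stations * 14 min = 126 min
Efficiency = 107 / 126 * 100 = 84.9%

84.9%


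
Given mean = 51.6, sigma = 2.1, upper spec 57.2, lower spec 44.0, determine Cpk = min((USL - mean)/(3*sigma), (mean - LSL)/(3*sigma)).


Cpu = (57.2 - 51.6) / (3 * 2.1) = 0.89
Cpl = (51.6 - 44.0) / (3 * 2.1) = 1.21
Cpk = min(0.89, 1.21) = 0.89

0.89


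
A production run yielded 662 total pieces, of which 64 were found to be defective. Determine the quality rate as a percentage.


Formula: Quality Rate = Good Pieces / Total Pieces * 100
Good pieces = 662 - 64 = 598
QR = 598 / 662 * 100 = 90.3%

90.3%


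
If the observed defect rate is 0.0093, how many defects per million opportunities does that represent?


DPMO = defect_rate * 1000000 = 0.0093 * 1000000

9300


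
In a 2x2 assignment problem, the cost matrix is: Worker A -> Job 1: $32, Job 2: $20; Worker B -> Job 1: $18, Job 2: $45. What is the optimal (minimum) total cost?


Option 1: A->1 + B->2 = $32 + $45 = $77
Option 2: A->2 + B->1 = $20 + $18 = $38
Min cost = min($77, $38) = $38

$38


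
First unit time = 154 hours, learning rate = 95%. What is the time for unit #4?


Formula: T_n = T_1 * (learning_rate)^(log2(n)) where learning_rate = rate/100
Doublings = log2(4) = 2
T_n = 154 * 0.95^2
T_n = 154 * 0.9025 = 139.0 hours

139.0 hours


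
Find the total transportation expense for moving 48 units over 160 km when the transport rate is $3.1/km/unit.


TC = dist * cost * units = 160 * 3.1 * 48 = $23808.00

$23808.00


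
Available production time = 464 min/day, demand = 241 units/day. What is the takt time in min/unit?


Formula: Takt Time = Available Production Time / Customer Demand
Takt = 464 min/day / 241 units/day
Takt = 1.93 min/unit

1.93 min/unit


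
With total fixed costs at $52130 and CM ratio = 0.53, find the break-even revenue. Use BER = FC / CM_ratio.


Formula: BER = Fixed Costs / Contribution Margin Ratio
BER = $52130 / 0.53
BER = $98358.49 (to the nearest cent)

$98358.49


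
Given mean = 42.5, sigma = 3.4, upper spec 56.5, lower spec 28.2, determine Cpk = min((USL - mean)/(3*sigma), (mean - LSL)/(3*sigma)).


Cpu = (56.5 - 42.5) / (3 * 3.4) = 1.37
Cpl = (42.5 - 28.2) / (3 * 3.4) = 1.4
Cpk = min(1.37, 1.4) = 1.37

1.37


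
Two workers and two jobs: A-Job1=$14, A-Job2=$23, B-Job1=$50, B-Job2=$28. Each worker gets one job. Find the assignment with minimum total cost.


Option 1: A->1 + B->2 = $14 + $28 = $42
Option 2: A->2 + B->1 = $23 + $50 = $73
Min cost = min($42, $73) = $42

$42


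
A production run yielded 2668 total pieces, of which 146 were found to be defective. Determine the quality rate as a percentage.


Formula: Quality Rate = Good Pieces / Total Pieces * 100
Good pieces = 2668 - 146 = 2522
QR = 2522 / 2668 * 100 = 94.5%

94.5%


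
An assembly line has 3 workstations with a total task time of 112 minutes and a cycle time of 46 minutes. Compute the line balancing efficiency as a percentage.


Formula: Efficiency = Sum of Task Times / (N_stations * CT) * 100
Total station capacity = 3 stations * 46 min = 138 min
Efficiency = 112 / 138 * 100 = 81.2%

81.2%


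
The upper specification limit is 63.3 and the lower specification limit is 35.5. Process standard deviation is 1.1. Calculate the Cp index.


Cp = (63.3 - 35.5) / (6 * 1.1)

4.21


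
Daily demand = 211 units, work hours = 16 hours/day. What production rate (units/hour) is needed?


Formula: Production Rate = Daily Demand / Available Hours
Rate = 211 units/day / 16 hours/day
Rate = 13.2 units/hour

13.2 units/hour


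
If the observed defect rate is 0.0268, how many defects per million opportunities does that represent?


DPMO = defect_rate * 1000000 = 0.0268 * 1000000

26800


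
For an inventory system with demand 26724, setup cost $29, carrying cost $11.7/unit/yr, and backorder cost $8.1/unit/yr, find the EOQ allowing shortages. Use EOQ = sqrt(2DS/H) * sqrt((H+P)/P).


Formula: EOQ* = sqrt(2DS/H) * sqrt((H+P)/P)
Base EOQ = sqrt(2*26724*29/11.7) = 363.98 units
Correction = sqrt((11.7+8.1)/8.1) = 1.56347
EOQ* = 363.98 * 1.56347 = 569.1 units

569.1 units


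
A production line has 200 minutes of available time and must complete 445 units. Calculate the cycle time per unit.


Formula: CT = Available Time / Number of Units
CT = 200 min / 445 units
CT = 0.45 min/unit

0.45 min/unit


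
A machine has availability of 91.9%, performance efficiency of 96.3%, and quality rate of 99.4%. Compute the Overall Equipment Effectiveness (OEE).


Formula: OEE = Availability * Performance * Quality / 10000
A * P = 91.9% * 96.3% / 100 = 88.5%
OEE = 88.5% * 99.4% / 100 = 88.0%

88.0%


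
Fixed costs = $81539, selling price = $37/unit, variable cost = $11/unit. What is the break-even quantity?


Formula: BEQ = Fixed Costs / (Price - Variable Cost)
Contribution margin = $37 - $11 = $26/unit
BEQ = ceil($81539 / $26/unit) = ceil(3136.12) = 3137 units

3137 units


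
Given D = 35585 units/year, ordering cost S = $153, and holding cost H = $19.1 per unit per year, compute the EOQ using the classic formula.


Formula: EOQ = sqrt(2 * D * S / H)
Numerator: 2 * 35585 * 153 = 10889010
2DS/H = 10889010 / 19.1 = 570105.2
EOQ = sqrt(570105.2) = 755.1 units

755.1 units


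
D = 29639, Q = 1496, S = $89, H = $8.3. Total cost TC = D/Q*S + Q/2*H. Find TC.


TC = 29639/1496 * 89 + 1496/2 * 8.3

$7971.68


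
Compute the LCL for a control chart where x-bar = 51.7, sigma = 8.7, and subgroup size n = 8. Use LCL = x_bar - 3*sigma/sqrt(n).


LCL = 51.7 - 3 * 8.7 / sqrt(8)

42.47


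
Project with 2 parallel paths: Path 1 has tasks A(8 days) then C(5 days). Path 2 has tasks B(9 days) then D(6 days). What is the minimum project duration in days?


Path 1 = 8 + 5 = 13 days
Path 2 = 9 + 6 = 15 days
Duration = max(13, 15) = 15 days

15 days


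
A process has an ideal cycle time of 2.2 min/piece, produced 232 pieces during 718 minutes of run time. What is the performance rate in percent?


Formula: Performance = (Ideal CT * Total Count) / Run Time * 100
Ideal output time = 2.2 * 232 = 510.4 min
Performance = 510.4 / 718 * 100 = 71.1%

71.1%


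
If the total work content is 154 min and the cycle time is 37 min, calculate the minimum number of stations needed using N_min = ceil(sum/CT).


Formula: N_min = ceil(Sum of Task Times / Cycle Time)
N_min = ceil(154 min / 37 min) = ceil(4.1622)
N_min = 5 stations

5


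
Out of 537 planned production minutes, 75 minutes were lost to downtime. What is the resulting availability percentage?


Formula: Availability = (Planned Time - Downtime) / Planned Time * 100
Uptime = 537 - 75 = 462 min
Availability = 462 / 537 * 100 = 86.0%

86.0%


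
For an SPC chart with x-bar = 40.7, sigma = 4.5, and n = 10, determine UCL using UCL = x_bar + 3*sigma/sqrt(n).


UCL = 40.7 + 3 * 4.5 / sqrt(10)

44.97


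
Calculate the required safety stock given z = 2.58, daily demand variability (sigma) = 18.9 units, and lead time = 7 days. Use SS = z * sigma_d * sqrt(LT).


Formula: SS = z * sigma_d * sqrt(LT)
sqrt(LT) = sqrt(7) = 2.6458
SS = 2.58 * 18.9 * 2.6458
SS = 129.0 units

129.0 units


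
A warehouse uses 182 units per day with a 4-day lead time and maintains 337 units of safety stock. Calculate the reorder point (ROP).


Formula: ROP = (Daily Demand * Lead Time) + Safety Stock
Demand during lead time = 182 * 4 = 728 units
ROP = 728 + 337 = 1065 units

1065 units


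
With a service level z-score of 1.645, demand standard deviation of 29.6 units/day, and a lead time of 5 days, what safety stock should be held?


Formula: SS = z * sigma_d * sqrt(LT)
sqrt(LT) = sqrt(5) = 2.2361
SS = 1.645 * 29.6 * 2.2361
SS = 108.9 units

108.9 units


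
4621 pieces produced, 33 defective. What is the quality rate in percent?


Formula: Quality Rate = Good Pieces / Total Pieces * 100
Good pieces = 4621 - 33 = 4588
QR = 4588 / 4621 * 100 = 99.3%

99.3%


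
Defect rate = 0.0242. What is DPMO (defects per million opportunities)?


DPMO = defect_rate * 1000000 = 0.0242 * 1000000

24200


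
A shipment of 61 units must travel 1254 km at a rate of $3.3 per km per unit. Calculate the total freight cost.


TC = dist * cost * units = 1254 * 3.3 * 61 = $252430.20

$252430.20


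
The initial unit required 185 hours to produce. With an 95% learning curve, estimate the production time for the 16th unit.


Formula: T_n = T_1 * (learning_rate)^(log2(n)) where learning_rate = rate/100
Doublings = log2(16) = 4
T_n = 185 * 0.95^4
T_n = 185 * 0.8145 = 150.7 hours

150.7 hours


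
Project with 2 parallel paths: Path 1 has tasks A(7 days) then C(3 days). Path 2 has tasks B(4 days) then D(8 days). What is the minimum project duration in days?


Path 1 = 7 + 3 = 10 days
Path 2 = 4 + 8 = 12 days
Duration = max(10, 12) = 12 days

12 days


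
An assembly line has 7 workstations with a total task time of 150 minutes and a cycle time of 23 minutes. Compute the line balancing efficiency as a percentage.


Formula: Efficiency = Sum of Task Times / (N_stations * CT) * 100
Total station capacity = 7 stations * 23 min = 161 min
Efficiency = 150 / 161 * 100 = 93.2%

93.2%


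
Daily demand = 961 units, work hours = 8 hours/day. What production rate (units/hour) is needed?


Formula: Production Rate = Daily Demand / Available Hours
Rate = 961 units/day / 8 hours/day
Rate = 120.1 units/hour

120.1 units/hour


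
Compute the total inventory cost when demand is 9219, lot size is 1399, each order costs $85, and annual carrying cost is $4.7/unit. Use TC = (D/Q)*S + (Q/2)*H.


TC = 9219/1399 * 85 + 1399/2 * 4.7

$3847.78


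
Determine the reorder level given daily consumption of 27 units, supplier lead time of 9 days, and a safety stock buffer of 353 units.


Formula: ROP = (Daily Demand * Lead Time) + Safety Stock
Demand during lead time = 27 * 9 = 243 units
ROP = 243 + 353 = 596 units

596 units


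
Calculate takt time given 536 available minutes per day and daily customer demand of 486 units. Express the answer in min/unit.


Formula: Takt Time = Available Production Time / Customer Demand
Takt = 536 min/day / 486 units/day
Takt = 1.1 min/unit

1.1 min/unit


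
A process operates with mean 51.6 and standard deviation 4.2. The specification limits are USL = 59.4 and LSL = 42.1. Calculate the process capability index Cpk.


Cpu = (59.4 - 51.6) / (3 * 4.2) = 0.62
Cpl = (51.6 - 42.1) / (3 * 4.2) = 0.75
Cpk = min(0.62, 0.75) = 0.62

0.62


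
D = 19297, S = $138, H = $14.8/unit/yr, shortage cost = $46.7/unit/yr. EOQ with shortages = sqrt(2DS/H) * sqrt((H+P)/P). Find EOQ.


Formula: EOQ* = sqrt(2DS/H) * sqrt((H+P)/P)
Base EOQ = sqrt(2*19297*138/14.8) = 599.89 units
Correction = sqrt((14.8+46.7)/46.7) = 1.14757
EOQ* = 599.89 * 1.14757 = 688.4 units

688.4 units


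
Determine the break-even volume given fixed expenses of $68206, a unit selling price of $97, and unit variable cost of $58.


Formula: BEQ = Fixed Costs / (Price - Variable Cost)
Contribution margin = $97 - $58 = $39/unit
BEQ = ceil($68206 / $39/unit) = ceil(1748.87) = 1749 units

1749 units


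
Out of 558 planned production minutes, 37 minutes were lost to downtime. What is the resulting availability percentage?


Formula: Availability = (Planned Time - Downtime) / Planned Time * 100
Uptime = 558 - 37 = 521 min
Availability = 521 / 558 * 100 = 93.4%

93.4%


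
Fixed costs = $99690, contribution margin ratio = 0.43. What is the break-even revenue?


Formula: BER = Fixed Costs / Contribution Margin Ratio
BER = $99690 / 0.43
BER = $231837.21 (to the nearest cent)

$231837.21


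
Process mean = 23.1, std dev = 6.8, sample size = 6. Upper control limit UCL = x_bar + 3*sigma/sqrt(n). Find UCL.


UCL = 23.1 + 3 * 6.8 / sqrt(6)

31.43


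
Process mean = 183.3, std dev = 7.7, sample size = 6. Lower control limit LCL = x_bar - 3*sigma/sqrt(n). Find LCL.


LCL = 183.3 - 3 * 7.7 / sqrt(6)

173.87


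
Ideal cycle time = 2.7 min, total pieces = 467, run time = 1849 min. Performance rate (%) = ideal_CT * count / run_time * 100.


Formula: Performance = (Ideal CT * Total Count) / Run Time * 100
Ideal output time = 2.7 * 467 = 1260.9 min
Performance = 1260.9 / 1849 * 100 = 68.2%

68.2%


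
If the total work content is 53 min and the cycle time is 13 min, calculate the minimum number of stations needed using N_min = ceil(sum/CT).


Formula: N_min = ceil(Sum of Task Times / Cycle Time)
N_min = ceil(53 min / 13 min) = ceil(4.0769)
N_min = 5 stations

5


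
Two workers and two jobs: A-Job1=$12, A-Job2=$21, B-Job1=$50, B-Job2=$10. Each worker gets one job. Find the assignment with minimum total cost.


Option 1: A->1 + B->2 = $12 + $10 = $22
Option 2: A->2 + B->1 = $21 + $50 = $71
Min cost = min($22, $71) = $22

$22


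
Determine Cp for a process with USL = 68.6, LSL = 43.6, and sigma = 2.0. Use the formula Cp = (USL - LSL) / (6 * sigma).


Cp = (68.6 - 43.6) / (6 * 2.0)

2.08


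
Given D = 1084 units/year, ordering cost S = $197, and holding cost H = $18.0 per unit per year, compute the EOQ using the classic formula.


Formula: EOQ = sqrt(2 * D * S / H)
Numerator: 2 * 1084 * 197 = 427096
2DS/H = 427096 / 18.0 = 23727.6
EOQ = sqrt(23727.6) = 154.0 units

154.0 units


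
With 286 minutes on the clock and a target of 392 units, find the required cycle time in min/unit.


Formula: CT = Available Time / Number of Units
CT = 286 min / 392 units
CT = 0.73 min/unit

0.73 min/unit


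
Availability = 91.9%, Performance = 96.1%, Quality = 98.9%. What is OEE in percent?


Formula: OEE = Availability * Performance * Quality / 10000
A * P = 91.9% * 96.1% / 100 = 88.32%
OEE = 88.32% * 98.9% / 100 = 87.3%

87.3%


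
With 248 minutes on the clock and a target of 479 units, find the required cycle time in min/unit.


Formula: CT = Available Time / Number of Units
CT = 248 min / 479 units
CT = 0.52 min/unit

0.52 min/unit


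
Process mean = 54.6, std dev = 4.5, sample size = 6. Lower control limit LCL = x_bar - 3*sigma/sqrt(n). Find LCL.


LCL = 54.6 - 3 * 4.5 / sqrt(6)

49.09


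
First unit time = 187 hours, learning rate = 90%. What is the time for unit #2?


Formula: T_n = T_1 * (learning_rate)^(log2(n)) where learning_rate = rate/100
Doublings = log2(2) = 1
T_n = 187 * 0.9^1
T_n = 187 * 0.9 = 168.3 hours

168.3 hours


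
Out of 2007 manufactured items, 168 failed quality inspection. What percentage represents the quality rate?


Formula: Quality Rate = Good Pieces / Total Pieces * 100
Good pieces = 2007 - 168 = 1839
QR = 1839 / 2007 * 100 = 91.6%

91.6%


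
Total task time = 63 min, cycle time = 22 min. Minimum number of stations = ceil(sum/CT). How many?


Formula: N_min = ceil(Sum of Task Times / Cycle Time)
N_min = ceil(63 min / 22 min) = ceil(2.8636)
N_min = 3 stations

3


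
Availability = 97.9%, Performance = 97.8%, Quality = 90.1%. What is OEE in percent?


Formula: OEE = Availability * Performance * Quality / 10000
A * P = 97.9% * 97.8% / 100 = 95.75%
OEE = 95.75% * 90.1% / 100 = 86.3%

86.3%


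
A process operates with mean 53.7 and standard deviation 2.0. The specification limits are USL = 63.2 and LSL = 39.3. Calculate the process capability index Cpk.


Cpu = (63.2 - 53.7) / (3 * 2.0) = 1.58
Cpl = (53.7 - 39.3) / (3 * 2.0) = 2.4
Cpk = min(1.58, 2.4) = 1.58

1.58


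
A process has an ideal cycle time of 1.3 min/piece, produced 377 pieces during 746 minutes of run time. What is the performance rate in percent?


Formula: Performance = (Ideal CT * Total Count) / Run Time * 100
Ideal output time = 1.3 * 377 = 490.1 min
Performance = 490.1 / 746 * 100 = 65.7%

65.7%


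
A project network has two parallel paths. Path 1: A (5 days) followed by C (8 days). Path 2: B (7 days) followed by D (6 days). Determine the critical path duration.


Path 1 = 5 + 8 = 13 days
Path 2 = 7 + 6 = 13 days
Duration = max(13, 13) = 13 days

13 days


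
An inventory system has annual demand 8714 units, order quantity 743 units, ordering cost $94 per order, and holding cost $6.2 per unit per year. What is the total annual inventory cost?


TC = 8714/743 * 94 + 743/2 * 6.2

$3405.74


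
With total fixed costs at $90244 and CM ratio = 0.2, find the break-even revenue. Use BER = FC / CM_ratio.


Formula: BER = Fixed Costs / Contribution Margin Ratio
BER = $90244 / 0.2
BER = $451220.00 (to the nearest cent)

$451220.00


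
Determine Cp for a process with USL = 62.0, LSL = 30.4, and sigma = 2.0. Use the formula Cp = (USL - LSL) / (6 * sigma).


Cp = (62.0 - 30.4) / (6 * 2.0)

2.63


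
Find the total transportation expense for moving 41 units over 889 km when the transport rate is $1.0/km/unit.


TC = dist * cost * units = 889 * 1.0 * 41 = $36449.00

$36449.00


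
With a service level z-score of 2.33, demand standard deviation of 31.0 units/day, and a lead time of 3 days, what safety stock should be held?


Formula: SS = z * sigma_d * sqrt(LT)
sqrt(LT) = sqrt(3) = 1.7321
SS = 2.33 * 31.0 * 1.7321
SS = 125.1 units

125.1 units


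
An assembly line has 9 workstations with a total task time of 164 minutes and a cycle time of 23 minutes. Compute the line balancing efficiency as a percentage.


Formula: Efficiency = Sum of Task Times / (N_stations * CT) * 100
Total station capacity = 9 stations * 23 min = 207 min
Efficiency = 164 / 207 * 100 = 79.2%

79.2%


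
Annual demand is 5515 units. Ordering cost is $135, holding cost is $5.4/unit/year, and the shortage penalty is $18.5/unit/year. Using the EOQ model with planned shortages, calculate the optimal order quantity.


Formula: EOQ* = sqrt(2DS/H) * sqrt((H+P)/P)
Base EOQ = sqrt(2*5515*135/5.4) = 525.12 units
Correction = sqrt((5.4+18.5)/18.5) = 1.13661
EOQ* = 525.12 * 1.13661 = 596.9 units

596.9 units


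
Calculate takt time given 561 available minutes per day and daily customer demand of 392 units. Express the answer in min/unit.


Formula: Takt Time = Available Production Time / Customer Demand
Takt = 561 min/day / 392 units/day
Takt = 1.43 min/unit

1.43 min/unit
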